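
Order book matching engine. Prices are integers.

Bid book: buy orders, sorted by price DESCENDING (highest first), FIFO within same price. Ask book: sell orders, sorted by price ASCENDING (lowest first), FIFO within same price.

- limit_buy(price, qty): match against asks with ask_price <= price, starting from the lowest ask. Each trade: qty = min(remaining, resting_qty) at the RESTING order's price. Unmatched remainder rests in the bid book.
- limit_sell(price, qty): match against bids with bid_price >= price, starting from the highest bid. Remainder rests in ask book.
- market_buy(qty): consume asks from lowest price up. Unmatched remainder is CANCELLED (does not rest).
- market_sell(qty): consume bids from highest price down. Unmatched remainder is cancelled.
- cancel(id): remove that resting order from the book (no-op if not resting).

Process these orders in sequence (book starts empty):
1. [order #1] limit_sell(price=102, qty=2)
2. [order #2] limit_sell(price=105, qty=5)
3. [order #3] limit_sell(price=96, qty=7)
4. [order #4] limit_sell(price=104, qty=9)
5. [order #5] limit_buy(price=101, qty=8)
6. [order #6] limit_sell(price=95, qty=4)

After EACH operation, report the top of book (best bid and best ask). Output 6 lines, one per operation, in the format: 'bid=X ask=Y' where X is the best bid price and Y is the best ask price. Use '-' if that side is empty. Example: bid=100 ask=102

After op 1 [order #1] limit_sell(price=102, qty=2): fills=none; bids=[-] asks=[#1:2@102]
After op 2 [order #2] limit_sell(price=105, qty=5): fills=none; bids=[-] asks=[#1:2@102 #2:5@105]
After op 3 [order #3] limit_sell(price=96, qty=7): fills=none; bids=[-] asks=[#3:7@96 #1:2@102 #2:5@105]
After op 4 [order #4] limit_sell(price=104, qty=9): fills=none; bids=[-] asks=[#3:7@96 #1:2@102 #4:9@104 #2:5@105]
After op 5 [order #5] limit_buy(price=101, qty=8): fills=#5x#3:7@96; bids=[#5:1@101] asks=[#1:2@102 #4:9@104 #2:5@105]
After op 6 [order #6] limit_sell(price=95, qty=4): fills=#5x#6:1@101; bids=[-] asks=[#6:3@95 #1:2@102 #4:9@104 #2:5@105]

Answer: bid=- ask=102
bid=- ask=102
bid=- ask=96
bid=- ask=96
bid=101 ask=102
bid=- ask=95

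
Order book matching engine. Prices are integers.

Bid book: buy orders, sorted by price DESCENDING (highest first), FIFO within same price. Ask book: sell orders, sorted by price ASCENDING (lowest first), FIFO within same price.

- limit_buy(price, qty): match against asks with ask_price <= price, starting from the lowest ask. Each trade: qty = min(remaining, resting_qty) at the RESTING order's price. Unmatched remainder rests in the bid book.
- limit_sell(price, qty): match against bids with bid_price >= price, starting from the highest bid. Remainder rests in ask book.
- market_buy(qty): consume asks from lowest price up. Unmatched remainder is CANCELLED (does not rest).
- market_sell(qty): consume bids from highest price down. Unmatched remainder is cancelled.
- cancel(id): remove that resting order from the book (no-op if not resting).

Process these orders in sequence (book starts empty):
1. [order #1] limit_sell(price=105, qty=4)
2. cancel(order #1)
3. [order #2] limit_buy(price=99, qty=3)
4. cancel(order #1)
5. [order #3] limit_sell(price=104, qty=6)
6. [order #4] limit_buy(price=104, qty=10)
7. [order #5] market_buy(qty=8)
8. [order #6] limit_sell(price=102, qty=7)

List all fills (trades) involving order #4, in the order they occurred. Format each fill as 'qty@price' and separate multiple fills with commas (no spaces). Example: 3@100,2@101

Answer: 6@104,4@104

Derivation:
After op 1 [order #1] limit_sell(price=105, qty=4): fills=none; bids=[-] asks=[#1:4@105]
After op 2 cancel(order #1): fills=none; bids=[-] asks=[-]
After op 3 [order #2] limit_buy(price=99, qty=3): fills=none; bids=[#2:3@99] asks=[-]
After op 4 cancel(order #1): fills=none; bids=[#2:3@99] asks=[-]
After op 5 [order #3] limit_sell(price=104, qty=6): fills=none; bids=[#2:3@99] asks=[#3:6@104]
After op 6 [order #4] limit_buy(price=104, qty=10): fills=#4x#3:6@104; bids=[#4:4@104 #2:3@99] asks=[-]
After op 7 [order #5] market_buy(qty=8): fills=none; bids=[#4:4@104 #2:3@99] asks=[-]
After op 8 [order #6] limit_sell(price=102, qty=7): fills=#4x#6:4@104; bids=[#2:3@99] asks=[#6:3@102]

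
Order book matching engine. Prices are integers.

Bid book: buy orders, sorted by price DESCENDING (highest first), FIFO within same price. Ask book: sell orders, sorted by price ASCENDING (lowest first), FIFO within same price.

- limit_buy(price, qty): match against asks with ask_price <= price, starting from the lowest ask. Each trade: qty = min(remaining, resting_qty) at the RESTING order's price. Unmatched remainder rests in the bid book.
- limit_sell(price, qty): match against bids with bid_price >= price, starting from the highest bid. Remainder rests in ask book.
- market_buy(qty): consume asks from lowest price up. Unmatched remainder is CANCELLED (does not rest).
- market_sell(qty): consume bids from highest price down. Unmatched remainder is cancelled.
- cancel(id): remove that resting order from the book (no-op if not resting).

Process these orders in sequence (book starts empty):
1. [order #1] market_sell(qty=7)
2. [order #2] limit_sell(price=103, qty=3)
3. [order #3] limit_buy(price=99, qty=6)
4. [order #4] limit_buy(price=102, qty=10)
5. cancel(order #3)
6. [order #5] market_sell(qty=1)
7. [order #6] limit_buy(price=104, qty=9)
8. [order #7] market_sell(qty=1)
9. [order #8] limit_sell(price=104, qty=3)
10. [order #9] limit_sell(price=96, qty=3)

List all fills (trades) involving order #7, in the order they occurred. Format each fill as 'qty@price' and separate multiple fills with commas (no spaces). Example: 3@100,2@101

After op 1 [order #1] market_sell(qty=7): fills=none; bids=[-] asks=[-]
After op 2 [order #2] limit_sell(price=103, qty=3): fills=none; bids=[-] asks=[#2:3@103]
After op 3 [order #3] limit_buy(price=99, qty=6): fills=none; bids=[#3:6@99] asks=[#2:3@103]
After op 4 [order #4] limit_buy(price=102, qty=10): fills=none; bids=[#4:10@102 #3:6@99] asks=[#2:3@103]
After op 5 cancel(order #3): fills=none; bids=[#4:10@102] asks=[#2:3@103]
After op 6 [order #5] market_sell(qty=1): fills=#4x#5:1@102; bids=[#4:9@102] asks=[#2:3@103]
After op 7 [order #6] limit_buy(price=104, qty=9): fills=#6x#2:3@103; bids=[#6:6@104 #4:9@102] asks=[-]
After op 8 [order #7] market_sell(qty=1): fills=#6x#7:1@104; bids=[#6:5@104 #4:9@102] asks=[-]
After op 9 [order #8] limit_sell(price=104, qty=3): fills=#6x#8:3@104; bids=[#6:2@104 #4:9@102] asks=[-]
After op 10 [order #9] limit_sell(price=96, qty=3): fills=#6x#9:2@104 #4x#9:1@102; bids=[#4:8@102] asks=[-]

Answer: 1@104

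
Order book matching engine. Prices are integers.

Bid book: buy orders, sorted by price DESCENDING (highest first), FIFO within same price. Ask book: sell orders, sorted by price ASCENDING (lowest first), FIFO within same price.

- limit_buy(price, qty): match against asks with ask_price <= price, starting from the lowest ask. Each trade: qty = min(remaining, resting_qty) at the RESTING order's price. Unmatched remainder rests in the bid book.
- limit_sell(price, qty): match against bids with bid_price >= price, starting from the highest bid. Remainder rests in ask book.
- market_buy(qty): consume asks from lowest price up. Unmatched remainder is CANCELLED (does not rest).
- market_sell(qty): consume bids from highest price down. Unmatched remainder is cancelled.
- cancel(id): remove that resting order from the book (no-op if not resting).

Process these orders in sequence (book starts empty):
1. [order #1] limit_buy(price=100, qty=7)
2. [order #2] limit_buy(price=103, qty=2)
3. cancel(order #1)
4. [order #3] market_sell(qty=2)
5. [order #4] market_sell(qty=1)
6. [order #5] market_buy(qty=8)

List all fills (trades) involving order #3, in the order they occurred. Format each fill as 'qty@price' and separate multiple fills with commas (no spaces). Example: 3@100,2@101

Answer: 2@103

Derivation:
After op 1 [order #1] limit_buy(price=100, qty=7): fills=none; bids=[#1:7@100] asks=[-]
After op 2 [order #2] limit_buy(price=103, qty=2): fills=none; bids=[#2:2@103 #1:7@100] asks=[-]
After op 3 cancel(order #1): fills=none; bids=[#2:2@103] asks=[-]
After op 4 [order #3] market_sell(qty=2): fills=#2x#3:2@103; bids=[-] asks=[-]
After op 5 [order #4] market_sell(qty=1): fills=none; bids=[-] asks=[-]
After op 6 [order #5] market_buy(qty=8): fills=none; bids=[-] asks=[-]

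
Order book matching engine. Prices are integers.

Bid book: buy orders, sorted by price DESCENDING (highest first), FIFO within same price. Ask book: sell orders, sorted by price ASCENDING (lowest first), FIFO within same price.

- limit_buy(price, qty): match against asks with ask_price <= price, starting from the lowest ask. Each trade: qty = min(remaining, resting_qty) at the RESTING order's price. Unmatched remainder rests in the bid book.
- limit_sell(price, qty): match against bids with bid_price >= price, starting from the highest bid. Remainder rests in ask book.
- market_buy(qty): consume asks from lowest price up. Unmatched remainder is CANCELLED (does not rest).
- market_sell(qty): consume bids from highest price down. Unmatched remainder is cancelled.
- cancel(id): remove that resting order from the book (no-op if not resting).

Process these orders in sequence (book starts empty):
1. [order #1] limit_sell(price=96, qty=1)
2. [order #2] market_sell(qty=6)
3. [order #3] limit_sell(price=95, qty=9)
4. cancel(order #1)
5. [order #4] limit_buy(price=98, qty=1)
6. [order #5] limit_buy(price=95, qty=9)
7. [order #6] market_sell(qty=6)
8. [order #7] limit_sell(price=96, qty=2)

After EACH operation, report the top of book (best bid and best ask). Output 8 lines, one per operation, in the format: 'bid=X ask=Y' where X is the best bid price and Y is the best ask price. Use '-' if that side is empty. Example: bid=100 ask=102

After op 1 [order #1] limit_sell(price=96, qty=1): fills=none; bids=[-] asks=[#1:1@96]
After op 2 [order #2] market_sell(qty=6): fills=none; bids=[-] asks=[#1:1@96]
After op 3 [order #3] limit_sell(price=95, qty=9): fills=none; bids=[-] asks=[#3:9@95 #1:1@96]
After op 4 cancel(order #1): fills=none; bids=[-] asks=[#3:9@95]
After op 5 [order #4] limit_buy(price=98, qty=1): fills=#4x#3:1@95; bids=[-] asks=[#3:8@95]
After op 6 [order #5] limit_buy(price=95, qty=9): fills=#5x#3:8@95; bids=[#5:1@95] asks=[-]
After op 7 [order #6] market_sell(qty=6): fills=#5x#6:1@95; bids=[-] asks=[-]
After op 8 [order #7] limit_sell(price=96, qty=2): fills=none; bids=[-] asks=[#7:2@96]

Answer: bid=- ask=96
bid=- ask=96
bid=- ask=95
bid=- ask=95
bid=- ask=95
bid=95 ask=-
bid=- ask=-
bid=- ask=96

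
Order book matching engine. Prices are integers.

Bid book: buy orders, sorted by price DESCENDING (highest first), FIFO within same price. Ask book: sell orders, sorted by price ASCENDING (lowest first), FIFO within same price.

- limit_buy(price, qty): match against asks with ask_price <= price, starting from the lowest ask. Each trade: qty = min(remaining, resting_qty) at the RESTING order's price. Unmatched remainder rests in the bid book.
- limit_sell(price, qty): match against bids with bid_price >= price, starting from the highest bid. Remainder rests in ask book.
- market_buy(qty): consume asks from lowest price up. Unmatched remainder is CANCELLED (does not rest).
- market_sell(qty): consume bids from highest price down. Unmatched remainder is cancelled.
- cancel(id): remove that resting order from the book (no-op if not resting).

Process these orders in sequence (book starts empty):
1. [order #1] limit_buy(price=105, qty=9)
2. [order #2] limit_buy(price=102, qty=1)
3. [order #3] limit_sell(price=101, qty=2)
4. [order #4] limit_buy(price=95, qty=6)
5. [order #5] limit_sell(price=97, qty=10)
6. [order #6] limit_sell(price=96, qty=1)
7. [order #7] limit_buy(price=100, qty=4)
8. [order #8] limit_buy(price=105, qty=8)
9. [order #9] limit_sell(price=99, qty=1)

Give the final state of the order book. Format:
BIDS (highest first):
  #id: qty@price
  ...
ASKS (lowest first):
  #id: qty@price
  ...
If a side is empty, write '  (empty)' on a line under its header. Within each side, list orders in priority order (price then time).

Answer: BIDS (highest first):
  #8: 7@105
  #7: 1@100
  #4: 6@95
ASKS (lowest first):
  (empty)

Derivation:
After op 1 [order #1] limit_buy(price=105, qty=9): fills=none; bids=[#1:9@105] asks=[-]
After op 2 [order #2] limit_buy(price=102, qty=1): fills=none; bids=[#1:9@105 #2:1@102] asks=[-]
After op 3 [order #3] limit_sell(price=101, qty=2): fills=#1x#3:2@105; bids=[#1:7@105 #2:1@102] asks=[-]
After op 4 [order #4] limit_buy(price=95, qty=6): fills=none; bids=[#1:7@105 #2:1@102 #4:6@95] asks=[-]
After op 5 [order #5] limit_sell(price=97, qty=10): fills=#1x#5:7@105 #2x#5:1@102; bids=[#4:6@95] asks=[#5:2@97]
After op 6 [order #6] limit_sell(price=96, qty=1): fills=none; bids=[#4:6@95] asks=[#6:1@96 #5:2@97]
After op 7 [order #7] limit_buy(price=100, qty=4): fills=#7x#6:1@96 #7x#5:2@97; bids=[#7:1@100 #4:6@95] asks=[-]
After op 8 [order #8] limit_buy(price=105, qty=8): fills=none; bids=[#8:8@105 #7:1@100 #4:6@95] asks=[-]
After op 9 [order #9] limit_sell(price=99, qty=1): fills=#8x#9:1@105; bids=[#8:7@105 #7:1@100 #4:6@95] asks=[-]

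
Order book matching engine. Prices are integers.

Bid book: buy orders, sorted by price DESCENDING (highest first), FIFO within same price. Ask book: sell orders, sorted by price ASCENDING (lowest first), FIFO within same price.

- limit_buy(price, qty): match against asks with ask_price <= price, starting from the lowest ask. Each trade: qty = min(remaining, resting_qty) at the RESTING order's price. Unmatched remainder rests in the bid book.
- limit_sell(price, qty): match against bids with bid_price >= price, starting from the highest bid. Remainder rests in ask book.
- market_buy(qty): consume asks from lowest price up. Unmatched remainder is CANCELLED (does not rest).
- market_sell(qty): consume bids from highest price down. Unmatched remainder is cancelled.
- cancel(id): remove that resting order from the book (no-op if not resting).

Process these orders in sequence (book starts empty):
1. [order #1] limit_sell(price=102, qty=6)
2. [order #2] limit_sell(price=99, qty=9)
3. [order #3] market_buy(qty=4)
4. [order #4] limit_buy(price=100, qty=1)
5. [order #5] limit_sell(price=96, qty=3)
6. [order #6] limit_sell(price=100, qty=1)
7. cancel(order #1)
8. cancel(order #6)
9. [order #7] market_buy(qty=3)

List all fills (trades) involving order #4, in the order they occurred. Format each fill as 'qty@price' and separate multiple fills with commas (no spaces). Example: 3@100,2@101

Answer: 1@99

Derivation:
After op 1 [order #1] limit_sell(price=102, qty=6): fills=none; bids=[-] asks=[#1:6@102]
After op 2 [order #2] limit_sell(price=99, qty=9): fills=none; bids=[-] asks=[#2:9@99 #1:6@102]
After op 3 [order #3] market_buy(qty=4): fills=#3x#2:4@99; bids=[-] asks=[#2:5@99 #1:6@102]
After op 4 [order #4] limit_buy(price=100, qty=1): fills=#4x#2:1@99; bids=[-] asks=[#2:4@99 #1:6@102]
After op 5 [order #5] limit_sell(price=96, qty=3): fills=none; bids=[-] asks=[#5:3@96 #2:4@99 #1:6@102]
After op 6 [order #6] limit_sell(price=100, qty=1): fills=none; bids=[-] asks=[#5:3@96 #2:4@99 #6:1@100 #1:6@102]
After op 7 cancel(order #1): fills=none; bids=[-] asks=[#5:3@96 #2:4@99 #6:1@100]
After op 8 cancel(order #6): fills=none; bids=[-] asks=[#5:3@96 #2:4@99]
After op 9 [order #7] market_buy(qty=3): fills=#7x#5:3@96; bids=[-] asks=[#2:4@99]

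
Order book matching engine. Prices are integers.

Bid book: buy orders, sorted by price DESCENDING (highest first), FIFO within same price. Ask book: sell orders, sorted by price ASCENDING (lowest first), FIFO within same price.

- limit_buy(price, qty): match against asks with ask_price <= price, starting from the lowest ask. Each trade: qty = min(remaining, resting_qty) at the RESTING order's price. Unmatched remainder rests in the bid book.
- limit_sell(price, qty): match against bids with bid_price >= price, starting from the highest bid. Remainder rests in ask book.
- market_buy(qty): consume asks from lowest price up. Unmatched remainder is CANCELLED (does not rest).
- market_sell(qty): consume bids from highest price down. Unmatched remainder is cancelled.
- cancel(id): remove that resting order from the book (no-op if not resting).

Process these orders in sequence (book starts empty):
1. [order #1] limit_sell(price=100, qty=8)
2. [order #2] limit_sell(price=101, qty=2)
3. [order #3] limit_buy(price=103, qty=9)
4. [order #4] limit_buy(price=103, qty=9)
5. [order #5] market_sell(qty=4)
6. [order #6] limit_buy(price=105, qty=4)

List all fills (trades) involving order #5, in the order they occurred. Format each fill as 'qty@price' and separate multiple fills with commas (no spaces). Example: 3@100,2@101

Answer: 4@103

Derivation:
After op 1 [order #1] limit_sell(price=100, qty=8): fills=none; bids=[-] asks=[#1:8@100]
After op 2 [order #2] limit_sell(price=101, qty=2): fills=none; bids=[-] asks=[#1:8@100 #2:2@101]
After op 3 [order #3] limit_buy(price=103, qty=9): fills=#3x#1:8@100 #3x#2:1@101; bids=[-] asks=[#2:1@101]
After op 4 [order #4] limit_buy(price=103, qty=9): fills=#4x#2:1@101; bids=[#4:8@103] asks=[-]
After op 5 [order #5] market_sell(qty=4): fills=#4x#5:4@103; bids=[#4:4@103] asks=[-]
After op 6 [order #6] limit_buy(price=105, qty=4): fills=none; bids=[#6:4@105 #4:4@103] asks=[-]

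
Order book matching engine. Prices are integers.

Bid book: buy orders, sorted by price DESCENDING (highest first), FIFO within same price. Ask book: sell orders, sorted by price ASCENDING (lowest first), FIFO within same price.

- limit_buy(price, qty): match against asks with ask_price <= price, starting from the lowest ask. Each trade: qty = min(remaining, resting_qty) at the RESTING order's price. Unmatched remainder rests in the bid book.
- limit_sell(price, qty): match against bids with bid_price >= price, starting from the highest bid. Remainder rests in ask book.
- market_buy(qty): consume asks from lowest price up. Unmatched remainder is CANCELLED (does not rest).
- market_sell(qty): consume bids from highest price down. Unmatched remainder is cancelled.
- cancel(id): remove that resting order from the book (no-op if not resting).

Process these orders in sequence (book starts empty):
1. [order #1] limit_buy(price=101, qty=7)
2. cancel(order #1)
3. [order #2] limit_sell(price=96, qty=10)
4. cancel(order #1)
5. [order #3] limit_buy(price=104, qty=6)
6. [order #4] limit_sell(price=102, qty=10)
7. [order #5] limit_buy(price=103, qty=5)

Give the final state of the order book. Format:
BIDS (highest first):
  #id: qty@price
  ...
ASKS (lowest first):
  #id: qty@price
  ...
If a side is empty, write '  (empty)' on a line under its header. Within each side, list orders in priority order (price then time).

After op 1 [order #1] limit_buy(price=101, qty=7): fills=none; bids=[#1:7@101] asks=[-]
After op 2 cancel(order #1): fills=none; bids=[-] asks=[-]
After op 3 [order #2] limit_sell(price=96, qty=10): fills=none; bids=[-] asks=[#2:10@96]
After op 4 cancel(order #1): fills=none; bids=[-] asks=[#2:10@96]
After op 5 [order #3] limit_buy(price=104, qty=6): fills=#3x#2:6@96; bids=[-] asks=[#2:4@96]
After op 6 [order #4] limit_sell(price=102, qty=10): fills=none; bids=[-] asks=[#2:4@96 #4:10@102]
After op 7 [order #5] limit_buy(price=103, qty=5): fills=#5x#2:4@96 #5x#4:1@102; bids=[-] asks=[#4:9@102]

Answer: BIDS (highest first):
  (empty)
ASKS (lowest first):
  #4: 9@102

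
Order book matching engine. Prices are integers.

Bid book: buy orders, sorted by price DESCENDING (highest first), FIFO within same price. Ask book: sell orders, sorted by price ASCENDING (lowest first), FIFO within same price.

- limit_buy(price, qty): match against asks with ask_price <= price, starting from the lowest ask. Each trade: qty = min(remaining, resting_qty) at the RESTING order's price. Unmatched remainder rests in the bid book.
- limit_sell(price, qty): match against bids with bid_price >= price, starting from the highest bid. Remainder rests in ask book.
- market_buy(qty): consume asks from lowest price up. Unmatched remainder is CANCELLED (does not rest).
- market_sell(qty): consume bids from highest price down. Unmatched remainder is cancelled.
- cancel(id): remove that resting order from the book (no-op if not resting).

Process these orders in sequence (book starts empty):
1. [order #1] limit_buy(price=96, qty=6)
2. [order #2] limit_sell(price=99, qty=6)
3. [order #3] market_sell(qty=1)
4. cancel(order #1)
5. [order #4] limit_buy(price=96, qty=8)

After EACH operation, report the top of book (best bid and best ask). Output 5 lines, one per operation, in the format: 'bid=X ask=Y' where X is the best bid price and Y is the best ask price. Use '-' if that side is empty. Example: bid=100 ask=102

After op 1 [order #1] limit_buy(price=96, qty=6): fills=none; bids=[#1:6@96] asks=[-]
After op 2 [order #2] limit_sell(price=99, qty=6): fills=none; bids=[#1:6@96] asks=[#2:6@99]
After op 3 [order #3] market_sell(qty=1): fills=#1x#3:1@96; bids=[#1:5@96] asks=[#2:6@99]
After op 4 cancel(order #1): fills=none; bids=[-] asks=[#2:6@99]
After op 5 [order #4] limit_buy(price=96, qty=8): fills=none; bids=[#4:8@96] asks=[#2:6@99]

Answer: bid=96 ask=-
bid=96 ask=99
bid=96 ask=99
bid=- ask=99
bid=96 ask=99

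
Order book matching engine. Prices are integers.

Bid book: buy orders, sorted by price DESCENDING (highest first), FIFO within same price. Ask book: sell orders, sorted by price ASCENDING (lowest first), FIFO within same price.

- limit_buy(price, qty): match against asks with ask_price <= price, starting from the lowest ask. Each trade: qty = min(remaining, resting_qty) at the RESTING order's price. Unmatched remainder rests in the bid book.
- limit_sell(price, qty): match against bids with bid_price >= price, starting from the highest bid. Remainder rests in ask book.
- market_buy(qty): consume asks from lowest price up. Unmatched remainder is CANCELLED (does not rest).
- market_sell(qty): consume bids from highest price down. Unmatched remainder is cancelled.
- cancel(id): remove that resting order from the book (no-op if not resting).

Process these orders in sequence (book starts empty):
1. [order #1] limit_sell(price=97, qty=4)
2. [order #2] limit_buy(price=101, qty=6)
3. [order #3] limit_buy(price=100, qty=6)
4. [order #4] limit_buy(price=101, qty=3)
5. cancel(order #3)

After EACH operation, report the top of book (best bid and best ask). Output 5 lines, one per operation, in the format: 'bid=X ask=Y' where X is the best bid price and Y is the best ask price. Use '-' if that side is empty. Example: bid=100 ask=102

After op 1 [order #1] limit_sell(price=97, qty=4): fills=none; bids=[-] asks=[#1:4@97]
After op 2 [order #2] limit_buy(price=101, qty=6): fills=#2x#1:4@97; bids=[#2:2@101] asks=[-]
After op 3 [order #3] limit_buy(price=100, qty=6): fills=none; bids=[#2:2@101 #3:6@100] asks=[-]
After op 4 [order #4] limit_buy(price=101, qty=3): fills=none; bids=[#2:2@101 #4:3@101 #3:6@100] asks=[-]
After op 5 cancel(order #3): fills=none; bids=[#2:2@101 #4:3@101] asks=[-]

Answer: bid=- ask=97
bid=101 ask=-
bid=101 ask=-
bid=101 ask=-
bid=101 ask=-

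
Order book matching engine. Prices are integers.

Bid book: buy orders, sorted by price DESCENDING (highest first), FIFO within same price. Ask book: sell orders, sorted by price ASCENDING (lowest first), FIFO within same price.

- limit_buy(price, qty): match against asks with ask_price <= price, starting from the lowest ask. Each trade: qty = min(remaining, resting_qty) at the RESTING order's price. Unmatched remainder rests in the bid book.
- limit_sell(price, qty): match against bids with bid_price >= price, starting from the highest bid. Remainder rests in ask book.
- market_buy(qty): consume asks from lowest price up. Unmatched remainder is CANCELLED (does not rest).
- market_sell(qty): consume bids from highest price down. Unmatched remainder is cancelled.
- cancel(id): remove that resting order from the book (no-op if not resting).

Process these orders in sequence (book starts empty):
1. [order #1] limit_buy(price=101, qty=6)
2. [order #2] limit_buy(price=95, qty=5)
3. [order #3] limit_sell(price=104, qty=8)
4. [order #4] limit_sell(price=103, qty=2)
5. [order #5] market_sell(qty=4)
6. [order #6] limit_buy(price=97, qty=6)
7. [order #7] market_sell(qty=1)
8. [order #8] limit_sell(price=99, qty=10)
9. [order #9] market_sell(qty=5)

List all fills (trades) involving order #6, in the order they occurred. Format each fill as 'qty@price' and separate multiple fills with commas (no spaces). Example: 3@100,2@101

Answer: 5@97

Derivation:
After op 1 [order #1] limit_buy(price=101, qty=6): fills=none; bids=[#1:6@101] asks=[-]
After op 2 [order #2] limit_buy(price=95, qty=5): fills=none; bids=[#1:6@101 #2:5@95] asks=[-]
After op 3 [order #3] limit_sell(price=104, qty=8): fills=none; bids=[#1:6@101 #2:5@95] asks=[#3:8@104]
After op 4 [order #4] limit_sell(price=103, qty=2): fills=none; bids=[#1:6@101 #2:5@95] asks=[#4:2@103 #3:8@104]
After op 5 [order #5] market_sell(qty=4): fills=#1x#5:4@101; bids=[#1:2@101 #2:5@95] asks=[#4:2@103 #3:8@104]
After op 6 [order #6] limit_buy(price=97, qty=6): fills=none; bids=[#1:2@101 #6:6@97 #2:5@95] asks=[#4:2@103 #3:8@104]
After op 7 [order #7] market_sell(qty=1): fills=#1x#7:1@101; bids=[#1:1@101 #6:6@97 #2:5@95] asks=[#4:2@103 #3:8@104]
After op 8 [order #8] limit_sell(price=99, qty=10): fills=#1x#8:1@101; bids=[#6:6@97 #2:5@95] asks=[#8:9@99 #4:2@103 #3:8@104]
After op 9 [order #9] market_sell(qty=5): fills=#6x#9:5@97; bids=[#6:1@97 #2:5@95] asks=[#8:9@99 #4:2@103 #3:8@104]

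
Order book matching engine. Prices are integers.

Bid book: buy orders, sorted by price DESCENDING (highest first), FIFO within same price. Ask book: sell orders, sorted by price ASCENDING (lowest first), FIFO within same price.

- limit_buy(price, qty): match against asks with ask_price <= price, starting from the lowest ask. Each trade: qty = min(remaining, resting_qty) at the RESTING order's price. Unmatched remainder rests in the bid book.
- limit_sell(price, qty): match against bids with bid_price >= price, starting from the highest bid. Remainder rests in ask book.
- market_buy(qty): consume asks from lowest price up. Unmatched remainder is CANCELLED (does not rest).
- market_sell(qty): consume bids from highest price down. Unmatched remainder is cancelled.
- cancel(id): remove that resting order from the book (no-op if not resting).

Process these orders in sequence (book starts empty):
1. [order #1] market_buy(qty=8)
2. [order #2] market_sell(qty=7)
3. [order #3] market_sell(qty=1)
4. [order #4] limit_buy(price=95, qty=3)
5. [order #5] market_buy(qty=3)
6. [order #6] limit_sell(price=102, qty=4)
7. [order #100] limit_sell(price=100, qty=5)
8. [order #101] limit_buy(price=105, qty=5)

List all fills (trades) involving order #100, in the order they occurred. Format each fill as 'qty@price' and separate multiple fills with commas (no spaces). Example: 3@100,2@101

After op 1 [order #1] market_buy(qty=8): fills=none; bids=[-] asks=[-]
After op 2 [order #2] market_sell(qty=7): fills=none; bids=[-] asks=[-]
After op 3 [order #3] market_sell(qty=1): fills=none; bids=[-] asks=[-]
After op 4 [order #4] limit_buy(price=95, qty=3): fills=none; bids=[#4:3@95] asks=[-]
After op 5 [order #5] market_buy(qty=3): fills=none; bids=[#4:3@95] asks=[-]
After op 6 [order #6] limit_sell(price=102, qty=4): fills=none; bids=[#4:3@95] asks=[#6:4@102]
After op 7 [order #100] limit_sell(price=100, qty=5): fills=none; bids=[#4:3@95] asks=[#100:5@100 #6:4@102]
After op 8 [order #101] limit_buy(price=105, qty=5): fills=#101x#100:5@100; bids=[#4:3@95] asks=[#6:4@102]

Answer: 5@100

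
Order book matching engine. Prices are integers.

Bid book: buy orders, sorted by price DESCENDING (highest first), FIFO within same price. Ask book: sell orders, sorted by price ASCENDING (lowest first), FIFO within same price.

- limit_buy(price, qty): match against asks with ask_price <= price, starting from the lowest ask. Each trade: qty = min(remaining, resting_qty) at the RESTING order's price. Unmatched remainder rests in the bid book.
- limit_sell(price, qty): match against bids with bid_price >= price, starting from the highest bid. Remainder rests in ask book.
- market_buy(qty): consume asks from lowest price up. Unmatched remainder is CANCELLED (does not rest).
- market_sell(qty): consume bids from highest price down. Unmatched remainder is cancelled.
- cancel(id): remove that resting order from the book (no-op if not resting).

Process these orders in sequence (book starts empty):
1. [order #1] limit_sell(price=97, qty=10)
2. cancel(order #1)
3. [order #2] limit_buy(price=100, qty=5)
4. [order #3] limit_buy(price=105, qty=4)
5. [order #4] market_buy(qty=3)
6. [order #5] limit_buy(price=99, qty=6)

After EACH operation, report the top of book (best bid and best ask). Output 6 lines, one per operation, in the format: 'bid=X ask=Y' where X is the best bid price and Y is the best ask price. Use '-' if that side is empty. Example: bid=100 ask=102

Answer: bid=- ask=97
bid=- ask=-
bid=100 ask=-
bid=105 ask=-
bid=105 ask=-
bid=105 ask=-

Derivation:
After op 1 [order #1] limit_sell(price=97, qty=10): fills=none; bids=[-] asks=[#1:10@97]
After op 2 cancel(order #1): fills=none; bids=[-] asks=[-]
After op 3 [order #2] limit_buy(price=100, qty=5): fills=none; bids=[#2:5@100] asks=[-]
After op 4 [order #3] limit_buy(price=105, qty=4): fills=none; bids=[#3:4@105 #2:5@100] asks=[-]
After op 5 [order #4] market_buy(qty=3): fills=none; bids=[#3:4@105 #2:5@100] asks=[-]
After op 6 [order #5] limit_buy(price=99, qty=6): fills=none; bids=[#3:4@105 #2:5@100 #5:6@99] asks=[-]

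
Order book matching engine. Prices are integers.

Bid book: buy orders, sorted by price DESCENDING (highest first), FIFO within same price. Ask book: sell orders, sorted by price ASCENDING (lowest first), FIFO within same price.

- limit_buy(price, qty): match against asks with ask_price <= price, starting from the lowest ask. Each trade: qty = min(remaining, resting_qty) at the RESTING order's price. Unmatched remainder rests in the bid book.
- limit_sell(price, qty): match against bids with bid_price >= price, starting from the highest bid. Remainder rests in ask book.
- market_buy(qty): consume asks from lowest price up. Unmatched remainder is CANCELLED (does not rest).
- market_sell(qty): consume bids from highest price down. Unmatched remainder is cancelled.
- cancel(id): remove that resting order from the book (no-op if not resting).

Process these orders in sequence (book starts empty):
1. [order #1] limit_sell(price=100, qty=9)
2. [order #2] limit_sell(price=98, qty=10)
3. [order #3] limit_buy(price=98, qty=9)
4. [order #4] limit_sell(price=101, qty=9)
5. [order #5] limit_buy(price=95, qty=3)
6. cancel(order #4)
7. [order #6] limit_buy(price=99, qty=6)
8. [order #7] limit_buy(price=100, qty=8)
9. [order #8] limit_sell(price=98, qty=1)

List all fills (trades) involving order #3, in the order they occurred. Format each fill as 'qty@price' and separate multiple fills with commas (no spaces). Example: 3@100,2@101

Answer: 9@98

Derivation:
After op 1 [order #1] limit_sell(price=100, qty=9): fills=none; bids=[-] asks=[#1:9@100]
After op 2 [order #2] limit_sell(price=98, qty=10): fills=none; bids=[-] asks=[#2:10@98 #1:9@100]
After op 3 [order #3] limit_buy(price=98, qty=9): fills=#3x#2:9@98; bids=[-] asks=[#2:1@98 #1:9@100]
After op 4 [order #4] limit_sell(price=101, qty=9): fills=none; bids=[-] asks=[#2:1@98 #1:9@100 #4:9@101]
After op 5 [order #5] limit_buy(price=95, qty=3): fills=none; bids=[#5:3@95] asks=[#2:1@98 #1:9@100 #4:9@101]
After op 6 cancel(order #4): fills=none; bids=[#5:3@95] asks=[#2:1@98 #1:9@100]
After op 7 [order #6] limit_buy(price=99, qty=6): fills=#6x#2:1@98; bids=[#6:5@99 #5:3@95] asks=[#1:9@100]
After op 8 [order #7] limit_buy(price=100, qty=8): fills=#7x#1:8@100; bids=[#6:5@99 #5:3@95] asks=[#1:1@100]
After op 9 [order #8] limit_sell(price=98, qty=1): fills=#6x#8:1@99; bids=[#6:4@99 #5:3@95] asks=[#1:1@100]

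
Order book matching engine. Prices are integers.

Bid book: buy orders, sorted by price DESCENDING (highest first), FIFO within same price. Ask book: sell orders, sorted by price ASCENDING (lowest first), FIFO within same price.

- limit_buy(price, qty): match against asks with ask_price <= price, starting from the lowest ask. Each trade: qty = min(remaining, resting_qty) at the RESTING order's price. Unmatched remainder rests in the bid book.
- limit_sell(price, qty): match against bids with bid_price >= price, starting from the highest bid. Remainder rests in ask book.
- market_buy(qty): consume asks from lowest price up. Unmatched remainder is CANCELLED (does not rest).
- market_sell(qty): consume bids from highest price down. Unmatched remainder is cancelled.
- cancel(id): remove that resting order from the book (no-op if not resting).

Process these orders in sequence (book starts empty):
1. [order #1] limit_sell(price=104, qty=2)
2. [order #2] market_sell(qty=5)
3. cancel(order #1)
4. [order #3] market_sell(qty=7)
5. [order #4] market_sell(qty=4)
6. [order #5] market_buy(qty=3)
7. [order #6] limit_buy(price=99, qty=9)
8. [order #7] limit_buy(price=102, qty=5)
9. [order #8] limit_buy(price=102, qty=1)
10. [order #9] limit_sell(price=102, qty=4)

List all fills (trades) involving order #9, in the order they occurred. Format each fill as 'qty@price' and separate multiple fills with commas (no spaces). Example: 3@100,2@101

Answer: 4@102

Derivation:
After op 1 [order #1] limit_sell(price=104, qty=2): fills=none; bids=[-] asks=[#1:2@104]
After op 2 [order #2] market_sell(qty=5): fills=none; bids=[-] asks=[#1:2@104]
After op 3 cancel(order #1): fills=none; bids=[-] asks=[-]
After op 4 [order #3] market_sell(qty=7): fills=none; bids=[-] asks=[-]
After op 5 [order #4] market_sell(qty=4): fills=none; bids=[-] asks=[-]
After op 6 [order #5] market_buy(qty=3): fills=none; bids=[-] asks=[-]
After op 7 [order #6] limit_buy(price=99, qty=9): fills=none; bids=[#6:9@99] asks=[-]
After op 8 [order #7] limit_buy(price=102, qty=5): fills=none; bids=[#7:5@102 #6:9@99] asks=[-]
After op 9 [order #8] limit_buy(price=102, qty=1): fills=none; bids=[#7:5@102 #8:1@102 #6:9@99] asks=[-]
After op 10 [order #9] limit_sell(price=102, qty=4): fills=#7x#9:4@102; bids=[#7:1@102 #8:1@102 #6:9@99] asks=[-]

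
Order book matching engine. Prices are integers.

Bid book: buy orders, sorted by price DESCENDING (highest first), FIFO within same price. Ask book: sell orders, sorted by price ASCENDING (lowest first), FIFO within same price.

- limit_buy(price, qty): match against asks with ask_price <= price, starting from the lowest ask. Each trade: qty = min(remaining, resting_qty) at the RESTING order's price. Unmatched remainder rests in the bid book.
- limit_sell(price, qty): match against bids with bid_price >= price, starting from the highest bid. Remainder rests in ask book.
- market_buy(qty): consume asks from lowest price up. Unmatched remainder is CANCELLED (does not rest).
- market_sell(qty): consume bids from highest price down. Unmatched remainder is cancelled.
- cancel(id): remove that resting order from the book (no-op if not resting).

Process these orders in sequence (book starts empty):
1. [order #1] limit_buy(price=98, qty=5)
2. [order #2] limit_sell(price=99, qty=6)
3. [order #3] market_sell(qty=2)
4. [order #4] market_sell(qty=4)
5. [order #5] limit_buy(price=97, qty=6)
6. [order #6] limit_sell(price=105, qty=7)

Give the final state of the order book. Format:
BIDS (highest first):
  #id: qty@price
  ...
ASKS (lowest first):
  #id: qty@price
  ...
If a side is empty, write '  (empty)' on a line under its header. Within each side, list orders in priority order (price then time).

After op 1 [order #1] limit_buy(price=98, qty=5): fills=none; bids=[#1:5@98] asks=[-]
After op 2 [order #2] limit_sell(price=99, qty=6): fills=none; bids=[#1:5@98] asks=[#2:6@99]
After op 3 [order #3] market_sell(qty=2): fills=#1x#3:2@98; bids=[#1:3@98] asks=[#2:6@99]
After op 4 [order #4] market_sell(qty=4): fills=#1x#4:3@98; bids=[-] asks=[#2:6@99]
After op 5 [order #5] limit_buy(price=97, qty=6): fills=none; bids=[#5:6@97] asks=[#2:6@99]
After op 6 [order #6] limit_sell(price=105, qty=7): fills=none; bids=[#5:6@97] asks=[#2:6@99 #6:7@105]

Answer: BIDS (highest first):
  #5: 6@97
ASKS (lowest first):
  #2: 6@99
  #6: 7@105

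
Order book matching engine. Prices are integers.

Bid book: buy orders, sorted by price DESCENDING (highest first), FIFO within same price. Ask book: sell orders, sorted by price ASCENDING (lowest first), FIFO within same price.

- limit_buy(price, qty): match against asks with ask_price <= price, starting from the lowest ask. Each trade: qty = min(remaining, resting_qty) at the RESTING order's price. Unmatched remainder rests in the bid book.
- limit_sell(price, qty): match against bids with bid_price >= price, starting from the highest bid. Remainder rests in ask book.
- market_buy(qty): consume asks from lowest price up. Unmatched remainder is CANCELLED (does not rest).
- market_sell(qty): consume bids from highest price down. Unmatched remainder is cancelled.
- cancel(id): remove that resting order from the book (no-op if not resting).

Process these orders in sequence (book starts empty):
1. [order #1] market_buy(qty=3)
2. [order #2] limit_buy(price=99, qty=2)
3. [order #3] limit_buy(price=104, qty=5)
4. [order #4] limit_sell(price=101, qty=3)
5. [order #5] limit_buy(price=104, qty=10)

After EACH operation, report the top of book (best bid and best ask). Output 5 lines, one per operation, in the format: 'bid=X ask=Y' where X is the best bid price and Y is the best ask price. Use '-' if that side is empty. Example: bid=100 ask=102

Answer: bid=- ask=-
bid=99 ask=-
bid=104 ask=-
bid=104 ask=-
bid=104 ask=-

Derivation:
After op 1 [order #1] market_buy(qty=3): fills=none; bids=[-] asks=[-]
After op 2 [order #2] limit_buy(price=99, qty=2): fills=none; bids=[#2:2@99] asks=[-]
After op 3 [order #3] limit_buy(price=104, qty=5): fills=none; bids=[#3:5@104 #2:2@99] asks=[-]
After op 4 [order #4] limit_sell(price=101, qty=3): fills=#3x#4:3@104; bids=[#3:2@104 #2:2@99] asks=[-]
After op 5 [order #5] limit_buy(price=104, qty=10): fills=none; bids=[#3:2@104 #5:10@104 #2:2@99] asks=[-]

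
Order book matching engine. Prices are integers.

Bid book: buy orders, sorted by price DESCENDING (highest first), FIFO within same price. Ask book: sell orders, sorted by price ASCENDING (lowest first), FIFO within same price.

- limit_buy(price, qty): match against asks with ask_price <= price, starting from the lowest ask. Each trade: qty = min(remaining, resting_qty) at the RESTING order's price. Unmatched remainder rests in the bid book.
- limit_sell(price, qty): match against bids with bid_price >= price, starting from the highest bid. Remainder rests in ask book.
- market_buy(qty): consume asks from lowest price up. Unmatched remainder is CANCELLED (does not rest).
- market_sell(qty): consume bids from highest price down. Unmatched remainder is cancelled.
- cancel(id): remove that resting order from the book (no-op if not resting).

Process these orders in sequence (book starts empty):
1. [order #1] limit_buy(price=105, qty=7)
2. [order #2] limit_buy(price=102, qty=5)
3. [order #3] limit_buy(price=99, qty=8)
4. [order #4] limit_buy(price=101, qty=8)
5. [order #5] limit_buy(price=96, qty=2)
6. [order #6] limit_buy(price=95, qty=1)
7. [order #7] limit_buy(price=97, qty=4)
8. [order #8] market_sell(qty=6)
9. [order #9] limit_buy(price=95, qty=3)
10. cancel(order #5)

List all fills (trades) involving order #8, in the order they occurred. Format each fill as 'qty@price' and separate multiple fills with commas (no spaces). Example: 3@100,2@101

After op 1 [order #1] limit_buy(price=105, qty=7): fills=none; bids=[#1:7@105] asks=[-]
After op 2 [order #2] limit_buy(price=102, qty=5): fills=none; bids=[#1:7@105 #2:5@102] asks=[-]
After op 3 [order #3] limit_buy(price=99, qty=8): fills=none; bids=[#1:7@105 #2:5@102 #3:8@99] asks=[-]
After op 4 [order #4] limit_buy(price=101, qty=8): fills=none; bids=[#1:7@105 #2:5@102 #4:8@101 #3:8@99] asks=[-]
After op 5 [order #5] limit_buy(price=96, qty=2): fills=none; bids=[#1:7@105 #2:5@102 #4:8@101 #3:8@99 #5:2@96] asks=[-]
After op 6 [order #6] limit_buy(price=95, qty=1): fills=none; bids=[#1:7@105 #2:5@102 #4:8@101 #3:8@99 #5:2@96 #6:1@95] asks=[-]
After op 7 [order #7] limit_buy(price=97, qty=4): fills=none; bids=[#1:7@105 #2:5@102 #4:8@101 #3:8@99 #7:4@97 #5:2@96 #6:1@95] asks=[-]
After op 8 [order #8] market_sell(qty=6): fills=#1x#8:6@105; bids=[#1:1@105 #2:5@102 #4:8@101 #3:8@99 #7:4@97 #5:2@96 #6:1@95] asks=[-]
After op 9 [order #9] limit_buy(price=95, qty=3): fills=none; bids=[#1:1@105 #2:5@102 #4:8@101 #3:8@99 #7:4@97 #5:2@96 #6:1@95 #9:3@95] asks=[-]
After op 10 cancel(order #5): fills=none; bids=[#1:1@105 #2:5@102 #4:8@101 #3:8@99 #7:4@97 #6:1@95 #9:3@95] asks=[-]

Answer: 6@105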